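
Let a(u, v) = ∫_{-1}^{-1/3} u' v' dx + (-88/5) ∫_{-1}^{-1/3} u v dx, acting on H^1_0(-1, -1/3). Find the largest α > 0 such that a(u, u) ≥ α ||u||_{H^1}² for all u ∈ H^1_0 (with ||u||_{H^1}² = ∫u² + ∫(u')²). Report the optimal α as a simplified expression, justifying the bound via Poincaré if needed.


α = (-352 + 45*π^2)/(5*(4 + 9*π^2))

Coercivity of a(·,·) on H^1_0(-1, -1/3) means a(u, u) ≥ α ||u||_{H^1}² for every u ∈ H^1_0.
The interval has length L = 2/3, and Poincaré/coercivity depend only on L. Here a(u, u) = ∫(u')² + (-88/5)·∫u².
Here c = -88/5 < 0 with |c| < (π/L)² = 9*π^2/4, so coercivity still holds. The condition a(u,u) ≥ α||u||_{H^1}² reads (1−α)∫(u')² ≥ (α−c)∫u². Any admissible α is ≤ 1 (rapidly oscillating u have ∫u²/∫(u')² → 0), and α = 1 would force 0 ≥ (1−c)∫u², impossible since c < 1; so 1−α > 0. By the sharp Poincaré inequality on H^1_0 of an interval of length L, ∫(u')² ≥ (π/L)²∫u² with equality for the first sine mode sin(π(x−x₀)/L) (x₀ the left endpoint), so the inequality holds for all u iff (1−α)(π/L)² ≥ α − c, i.e. α ≤ ((π/L)² + c)/((π/L)² + 1) = (1 + c(L/π)²)/(1 + (L/π)²). (Direct route, valid since c ≤ 0: Poincaré gives c∫u² ≥ c(L/π)²∫(u')², so a(u,u) ≥ (1 + c(L/π)²)∫(u')², while ||u||_{H^1}² ≤ (1 + (L/π)²)∫(u')²; dividing yields the same α.) With (π/L)² = 9*π^2/4 and c = -88/5, the largest admissible constant is α = ((π/L)² + c)/((π/L)² + 1).
Simplifying, α = (-352 + 45*π^2)/(5*(4 + 9*π^2)).


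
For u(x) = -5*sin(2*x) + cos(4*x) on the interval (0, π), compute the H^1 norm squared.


||u||_{H^1(0,π)}^2 = 71*π

u'(x) = -4*sin(4*x) - 10*cos(2*x).
Expand u² and (u')² and integrate term by term on (0, π), using: for integers n ≥ 1, ∫_0^π sin²(nx) dx = ∫_0^π cos²(nx) dx = π/2; for n ≠ n', ∫_0^π sin(nx)sin(n'x) dx = ∫_0^π cos(nx)cos(n'x) dx = 0; and by product-to-sum, ∫_0^π sin(nx)cos(n'x) dx = ½∫_0^π [sin((n+n')x) + sin((n−n')x)] dx, which is 0 when n+n' is even and 2n/(n²−n'²) when n+n' is odd (it need not vanish on (0, π)).
  u² squared terms: (-5)²·∫sin(2x)² dx = 25·π/2 = 25*π/2;  (1)²·∫cos(4x)² dx = 1·π/2 = π/2.
  u² cross terms: 2·(-5)·(1)·∫sin(2x)·cos(4x) dx = -10·(0) = 0.
  So ∫_0^π u² dx = 25*π/2 + π/2 + 0 = 13*π.
  (u')² squared terms: (-10)²·∫cos(2x)² dx = 100·π/2 = 50*π;  (-4)²·∫sin(4x)² dx = 16·π/2 = 8*π.
  (u')² cross terms: 2·(-10)·(-4)·∫cos(2x)·sin(4x) dx = 80·(0) = 0.
  So ∫_0^π (u')² dx = 50*π + 8*π + 0 = 58*π.
||u||_{H^1}^2 = (13*π) + (58*π) = 71*π.


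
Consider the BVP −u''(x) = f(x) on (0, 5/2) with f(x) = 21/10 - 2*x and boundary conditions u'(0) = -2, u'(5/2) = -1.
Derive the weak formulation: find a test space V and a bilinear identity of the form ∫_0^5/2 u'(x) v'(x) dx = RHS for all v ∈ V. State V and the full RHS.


V = H^1(0, 5/2) (v unrestricted at boundary; u is determined up to an additive constant); weak form: ∫_0^5/2 u'v' dx = ∫_0^5/2 (21/10 - 2*x) v dx − v(5/2) + 2·v(0) for all v ∈ V.

Multiply both sides by a test function v and integrate from 0 to 5/2:
  ∫_0^5/2 −u''(x) v(x) dx = ∫_0^5/2 f(x) v(x) dx.
Integrate the LHS by parts once:
  ∫_0^5/2 −u'' v dx = −[u'(x) v(x)]_0^5/2 + ∫_0^5/2 u'(x) v'(x) dx.
Thus ∫_0^5/2 u'(x) v'(x) dx = ∫_0^5/2 f(x) v(x) dx + [u'(x) v(x)]_0^5/2.
Choose V so that boundary terms are either known or forced to vanish.
u has inhomogeneous Neumann u'(0) = -2, u'(5/2) = -1. [u' v]_0^5/2 = (-1)·v(5/2) − (-2)·v(0) = − v(5/2) + 2·v(0). Take V = H^1(0, 5/2); boundary term becomes part of RHS.
Weak formulation: find u (satisfying any essential BC) such that ∫_0^5/2 u'(x) v'(x) dx = ∫_0^5/2 f v dx − v(5/2) + 2·v(0) for all v ∈ V (Neumann data are natural BCs: they enter the RHS as boundary terms).
Substituting f(x) = 21/10 - 2*x, the right-hand side is ∫_0^5/2 (21/10 - 2*x) v dx − v(5/2) + 2·v(0).
Compatibility check (pure Neumann): taking v ≡ 1 ∈ V gives 0 = ∫_0^5/2 f dx + (-1) − (-2), i.e. ∫_0^5/2 f dx must equal u'(0) − u'(5/2) = -1. Indeed ∫_0^5/2 (21/10 - 2*x) dx = -1, so the data are compatible. The solution is then unique only up to an additive constant (fix it e.g. by requiring ∫_0^5/2 u dx = 0).


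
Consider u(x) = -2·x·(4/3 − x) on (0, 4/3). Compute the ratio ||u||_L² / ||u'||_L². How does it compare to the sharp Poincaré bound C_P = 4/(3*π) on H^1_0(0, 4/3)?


||u||_L² / ||u'||_L² = 2*sqrt(10)/15 < C_P = 4/(3*π).

u(x) = -2·x·(4/3 − x), so u'(x) = 4*x - 8/3.
u(x) = -2·x·(4/3 − x) vanishes at x = 0 and x = 4/3, so u ∈ H^1_0(0, 4/3). Differentiate via the product rule and integrate the resulting polynomials term by term.
  ∫_0^4/3 u² dx = ∫_0^4/3 (4*x^4 - 32*x^3/3 + 64*x^2/9) dx. Term by term:
    ∫_0^4/3 4*x^4 dx = 4096/1215;  ∫_0^4/3 -32*x^3/3 dx = -2048/243;  ∫_0^4/3 64*x^2/9 dx = 4096/729.
  Sum: 4096/1215 − 2048/243 + 4096/729 = 2048/3645.
  ∫_0^4/3 (u')² dx = ∫_0^4/3 (16*x^2 - 64*x/3 + 64/9) dx. Term by term:
    ∫_0^4/3 16*x^2 dx = 1024/81;  ∫_0^4/3 -64*x/3 dx = -512/27;  ∫_0^4/3 64/9 dx = 256/27.
  Sum: 1024/81 − 512/27 + 256/27 = 256/81.
∫_0^4/3 u² dx = 2048/3645, so ||u||_L² = 32*sqrt(10)/135.
∫_0^4/3 (u')² dx = 256/81, so ||u'||_L² = 16/9.
Ratio ||u||_L² / ||u'||_L² = 2*sqrt(10)/15.
Sharp Poincaré constant on H^1_0(0, 4/3) is C_P = L/π = 4/(3*π), achieved by sin(3*π/4·x).
A polynomial bump cannot attain the sharp Poincaré constant (only the first sine eigenfunction does), so the ratio is strictly less than C_P, consistent with ||u||_L² ≤ C_P ||u'||_L².


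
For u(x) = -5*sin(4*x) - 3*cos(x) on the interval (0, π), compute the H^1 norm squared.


||u||_{H^1(0,π)}^2 = 32 + 443*π/2

u'(x) = 3*sin(x) - 20*cos(4*x).
Expand u² and (u')² and integrate term by term on (0, π), using: for integers n ≥ 1, ∫_0^π sin²(nx) dx = ∫_0^π cos²(nx) dx = π/2; for n ≠ n', ∫_0^π sin(nx)sin(n'x) dx = ∫_0^π cos(nx)cos(n'x) dx = 0; and by product-to-sum, ∫_0^π sin(nx)cos(n'x) dx = ½∫_0^π [sin((n+n')x) + sin((n−n')x)] dx, which is 0 when n+n' is even and 2n/(n²−n'²) when n+n' is odd (it need not vanish on (0, π)).
  u² squared terms: (-5)²·∫sin(4x)² dx = 25·π/2 = 25*π/2;  (-3)²·∫cos(x)² dx = 9·π/2 = 9*π/2.
  u² cross terms: 2·(-5)·(-3)·∫sin(4x)·cos(x) dx = 30·(8/15) = 16.
  So ∫_0^π u² dx = 25*π/2 + 9*π/2 + 16 = 16 + 17*π.
  (u')² squared terms: (-20)²·∫cos(4x)² dx = 400·π/2 = 200*π;  (3)²·∫sin(x)² dx = 9·π/2 = 9*π/2.
  (u')² cross terms: 2·(-20)·(3)·∫cos(4x)·sin(x) dx = -120·(-2/15) = 16.
  So ∫_0^π (u')² dx = 200*π + 9*π/2 + 16 = 16 + 409*π/2.
||u||_{H^1}^2 = (16 + 17*π) + (16 + 409*π/2) = 32 + 443*π/2.


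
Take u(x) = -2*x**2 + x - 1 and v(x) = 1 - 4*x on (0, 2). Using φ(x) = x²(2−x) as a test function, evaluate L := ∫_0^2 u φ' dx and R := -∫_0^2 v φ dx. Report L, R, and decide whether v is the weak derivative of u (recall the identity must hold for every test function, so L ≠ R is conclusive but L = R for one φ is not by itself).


LHS = 76/15, RHS = 76/15. Yes, v = u' weakly.

u(x) = -2*x**2 + x - 1, classical derivative u'(x) = 1 - 4*x.
φ(x) = x²(2−x), so φ'(x) = x*(4 - 3*x).
Note φ(0) = φ(2) = 0, so the boundary term u·φ vanishes.
LHS = ∫_0^2 u(x) φ'(x) dx = ∫_0^2 (6*x^4 - 11*x^3 + 7*x^2 - 4*x) dx. Term by term:
  ∫_0^2 6*x^4 dx = 192/5;  ∫_0^2 -11*x^3 dx = -44;  ∫_0^2 7*x^2 dx = 56/3;
  ∫_0^2 -4*x dx = -8.
Sum: 192/5 − 44 + 56/3 − 8 = 76/15.
So LHS = 76/15.
∫_0^2 v(x) φ(x) dx = ∫_0^2 (4*x^4 - 9*x^3 + 2*x^2) dx. Term by term:
  ∫_0^2 4*x^4 dx = 128/5;  ∫_0^2 -9*x^3 dx = -36;  ∫_0^2 2*x^2 dx = 16/3.
Sum: 128/5 − 36 + 16/3 = -76/15.
So RHS = -∫_0^2 v(x) φ(x) dx = 76/15.
LHS = RHS, so the identity holds for this test φ.
Moreover u is smooth here and v(x) = u'(x) = 1 - 4*x pointwise, so the identity holds for every test function. Hence v is the weak derivative of u.


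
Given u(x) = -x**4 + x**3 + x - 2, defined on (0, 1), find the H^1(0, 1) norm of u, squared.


||u||_{H^1}^2 = 829/252

The H^1 norm (squared) on an interval (0, L) is
  ||u||_{H^1}^2 = ∫_0^L u(x)^2 dx + ∫_0^L u'(x)^2 dx.
Compute u'(x) = -4*x**3 + 3*x**2 + 1.
Then u(x)^2 = x**8 - 2*x**7 + x**6 - 2*x**5 + 6*x**4 - 4*x**3 + x**2 - 4*x + 4 and u'(x)^2 = 16*x**6 - 24*x**5 + 9*x**4 - 8*x**3 + 6*x**2 + 1.
Integrate each monomial from 0 to 1 using ∫_0^1 c·x^n dx = c·1^(n+1)/(n+1):
  ∫_0^1 u(x)^2 dx = ∫_0^1 (x^8 - 2*x^7 + x^6 - 2*x^5 + 6*x^4 - 4*x^3 + x^2 - 4*x + 4) dx. Term by term:
    ∫_0^1 x^8 dx = 1/9;  ∫_0^1 -2*x^7 dx = -1/4;  ∫_0^1 x^6 dx = 1/7;
    ∫_0^1 -2*x^5 dx = -1/3;  ∫_0^1 6*x^4 dx = 6/5;  ∫_0^1 -4*x^3 dx = -1;
    ∫_0^1 x^2 dx = 1/3;  ∫_0^1 -4*x dx = -2;  ∫_0^1 4 dx = 4.
  Sum: 1/9 − 1/4 + 1/7 − 1/3 + 6/5 − 1 + 1/3 − 2 + 4 = 2777/1260.
  ∫_0^1 u'(x)^2 dx = ∫_0^1 (16*x^6 - 24*x^5 + 9*x^4 - 8*x^3 + 6*x^2 + 1) dx. Term by term:
    ∫_0^1 16*x^6 dx = 16/7;  ∫_0^1 -24*x^5 dx = -4;  ∫_0^1 9*x^4 dx = 9/5;
    ∫_0^1 -8*x^3 dx = -2;  ∫_0^1 6*x^2 dx = 2;  ∫_0^1 1 dx = 1.
  Sum: 16/7 − 4 + 9/5 − 2 + 2 + 1 = 38/35.
Adding: ||u||_{H^1}^2 = 2777/1260 + 38/35 = 829/252.


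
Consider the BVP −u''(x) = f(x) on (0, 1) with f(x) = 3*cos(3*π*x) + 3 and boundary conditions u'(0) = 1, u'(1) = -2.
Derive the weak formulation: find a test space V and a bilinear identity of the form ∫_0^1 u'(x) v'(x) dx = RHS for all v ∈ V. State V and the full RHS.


V = H^1(0, 1) (v unrestricted at boundary; u is determined up to an additive constant); weak form: ∫_0^1 u'v' dx = ∫_0^1 (3*cos(3*π*x) + 3) v dx − 2·v(1) − v(0) for all v ∈ V.

Multiply both sides by a test function v and integrate from 0 to 1:
  ∫_0^1 −u''(x) v(x) dx = ∫_0^1 f(x) v(x) dx.
Integrate the LHS by parts once:
  ∫_0^1 −u'' v dx = −[u'(x) v(x)]_0^1 + ∫_0^1 u'(x) v'(x) dx.
Thus ∫_0^1 u'(x) v'(x) dx = ∫_0^1 f(x) v(x) dx + [u'(x) v(x)]_0^1.
Choose V so that boundary terms are either known or forced to vanish.
u has inhomogeneous Neumann u'(0) = 1, u'(1) = -2. [u' v]_0^1 = (-2)·v(1) − (1)·v(0) = − 2·v(1) − v(0). Take V = H^1(0, 1); boundary term becomes part of RHS.
Weak formulation: find u (satisfying any essential BC) such that ∫_0^1 u'(x) v'(x) dx = ∫_0^1 f v dx − 2·v(1) − v(0) for all v ∈ V (Neumann data are natural BCs: they enter the RHS as boundary terms).
Substituting f(x) = 3*cos(3*π*x) + 3, the right-hand side is ∫_0^1 (3*cos(3*π*x) + 3) v dx − 2·v(1) − v(0).
Compatibility check (pure Neumann): taking v ≡ 1 ∈ V gives 0 = ∫_0^1 f dx + (-2) − (1), i.e. ∫_0^1 f dx must equal u'(0) − u'(1) = 3. Indeed ∫_0^1 (3*cos(3*π*x) + 3) dx = 3, so the data are compatible. The solution is then unique only up to an additive constant (fix it e.g. by requiring ∫_0^1 u dx = 0).


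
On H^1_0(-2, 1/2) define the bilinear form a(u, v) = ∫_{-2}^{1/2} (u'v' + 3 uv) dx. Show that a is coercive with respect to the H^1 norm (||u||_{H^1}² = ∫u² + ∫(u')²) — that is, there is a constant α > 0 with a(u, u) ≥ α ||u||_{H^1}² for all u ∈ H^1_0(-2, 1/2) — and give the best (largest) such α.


α = 1

Coercivity of a(·,·) on H^1_0(-2, 1/2) means a(u, u) ≥ α ||u||_{H^1}² for every u ∈ H^1_0.
The interval has length L = 5/2, and Poincaré/coercivity depend only on L. Here a(u, u) = ∫(u')² + (3)·∫u².
Here c = 3 ≥ 1, so a(u,u) = ∫(u')² + c∫u² ≥ ∫(u')² + ∫u² = ||u||_{H^1}², i.e. α = 1 works. No larger α is possible: a(u,u) ≥ α||u||_{H^1}² means (1−α)∫(u')² ≥ (α−c)∫u², and for the modes u_n = sin(nπ(x−x₀)/L) (x₀ the left endpoint) one has ∫u_n²/∫(u_n')² = (L/(nπ))² → 0, so a(u_n,u_n)/||u_n||_{H^1}² → 1. Hence the optimal constant is α = 1.
Therefore α = 1.


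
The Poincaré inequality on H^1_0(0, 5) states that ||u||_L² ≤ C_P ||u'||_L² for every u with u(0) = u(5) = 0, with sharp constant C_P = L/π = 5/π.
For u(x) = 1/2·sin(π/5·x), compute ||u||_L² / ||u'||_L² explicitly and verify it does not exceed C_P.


||u||_L² / ||u'||_L² = 5/π = C_P.

u(x) = 1/2·sin(π/5·x), so u'(x) = π*cos(π*x/5)/10.
Writing u(x) = A·sin(kπx/L) with A = 1/2 and k = 1, use ∫_0^L sin²(kπx/L) dx = L/2 and ∫_0^L cos²(kπx/L) dx = L/2.
u² = 1/4·sin²(π/5·x) and (u')² = π^2/100·cos²(π/5·x), and each of sin², cos² integrates to L/2 = 5/2 over (0, 5).
∫_0^5 u² dx = 5/8, so ||u||_L² = sqrt(10)/4.
∫_0^5 (u')² dx = π^2/40, so ||u'||_L² = sqrt(10)*π/20.
Ratio ||u||_L² / ||u'||_L² = 5/π.
Sharp Poincaré constant on H^1_0(0, 5) is C_P = L/π = 5/π, achieved by sin(π/5·x).
This is the k = 1 eigenfunction (up to amplitude), so the ratio equals the sharp Poincaré constant exactly.


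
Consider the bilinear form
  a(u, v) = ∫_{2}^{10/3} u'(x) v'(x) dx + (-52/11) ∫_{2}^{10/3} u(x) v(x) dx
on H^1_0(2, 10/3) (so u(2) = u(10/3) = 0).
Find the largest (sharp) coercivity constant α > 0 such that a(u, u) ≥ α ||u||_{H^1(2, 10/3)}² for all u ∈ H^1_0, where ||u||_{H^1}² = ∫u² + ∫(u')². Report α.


α = (-832 + 99*π^2)/(11*(16 + 9*π^2))

Coercivity of a(·,·) on H^1_0(2, 10/3) means a(u, u) ≥ α ||u||_{H^1}² for every u ∈ H^1_0.
The interval has length L = 4/3, and Poincaré/coercivity depend only on L. Here a(u, u) = ∫(u')² + (-52/11)·∫u².
Here c = -52/11 < 0 with |c| < (π/L)² = 9*π^2/16, so coercivity still holds. The condition a(u,u) ≥ α||u||_{H^1}² reads (1−α)∫(u')² ≥ (α−c)∫u². Any admissible α is ≤ 1 (rapidly oscillating u have ∫u²/∫(u')² → 0), and α = 1 would force 0 ≥ (1−c)∫u², impossible since c < 1; so 1−α > 0. By the sharp Poincaré inequality on H^1_0 of an interval of length L, ∫(u')² ≥ (π/L)²∫u² with equality for the first sine mode sin(π(x−x₀)/L) (x₀ the left endpoint), so the inequality holds for all u iff (1−α)(π/L)² ≥ α − c, i.e. α ≤ ((π/L)² + c)/((π/L)² + 1) = (1 + c(L/π)²)/(1 + (L/π)²). (Direct route, valid since c ≤ 0: Poincaré gives c∫u² ≥ c(L/π)²∫(u')², so a(u,u) ≥ (1 + c(L/π)²)∫(u')², while ||u||_{H^1}² ≤ (1 + (L/π)²)∫(u')²; dividing yields the same α.) With (π/L)² = 9*π^2/16 and c = -52/11, the largest admissible constant is α = ((π/L)² + c)/((π/L)² + 1).
Simplifying, α = (-832 + 99*π^2)/(11*(16 + 9*π^2)).


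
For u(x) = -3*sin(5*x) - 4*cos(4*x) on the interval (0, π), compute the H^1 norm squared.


||u||_{H^1(0,π)}^2 = 1360/3 + 253*π

u'(x) = 16*sin(4*x) - 15*cos(5*x).
Expand u² and (u')² and integrate term by term on (0, π), using: for integers n ≥ 1, ∫_0^π sin²(nx) dx = ∫_0^π cos²(nx) dx = π/2; for n ≠ n', ∫_0^π sin(nx)sin(n'x) dx = ∫_0^π cos(nx)cos(n'x) dx = 0; and by product-to-sum, ∫_0^π sin(nx)cos(n'x) dx = ½∫_0^π [sin((n+n')x) + sin((n−n')x)] dx, which is 0 when n+n' is even and 2n/(n²−n'²) when n+n' is odd (it need not vanish on (0, π)).
  u² squared terms: (-4)²·∫cos(4x)² dx = 16·π/2 = 8*π;  (-3)²·∫sin(5x)² dx = 9·π/2 = 9*π/2.
  u² cross terms: 2·(-4)·(-3)·∫cos(4x)·sin(5x) dx = 24·(10/9) = 80/3.
  So ∫_0^π u² dx = 8*π + 9*π/2 + 80/3 = 80/3 + 25*π/2.
  (u')² squared terms: (-15)²·∫cos(5x)² dx = 225·π/2 = 225*π/2;  (16)²·∫sin(4x)² dx = 256·π/2 = 128*π.
  (u')² cross terms: 2·(-15)·(16)·∫cos(5x)·sin(4x) dx = -480·(-8/9) = 1280/3.
  So ∫_0^π (u')² dx = 225*π/2 + 128*π + 1280/3 = 1280/3 + 481*π/2.
||u||_{H^1}^2 = (80/3 + 25*π/2) + (1280/3 + 481*π/2) = 1360/3 + 253*π.


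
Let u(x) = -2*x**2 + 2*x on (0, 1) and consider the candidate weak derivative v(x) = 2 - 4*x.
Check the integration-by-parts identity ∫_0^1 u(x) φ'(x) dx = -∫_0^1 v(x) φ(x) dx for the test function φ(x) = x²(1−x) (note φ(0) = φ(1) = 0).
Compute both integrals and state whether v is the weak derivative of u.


LHS = 1/30, RHS = 1/30. Yes, v = u' weakly.

u(x) = -2*x**2 + 2*x, classical derivative u'(x) = 2 - 4*x.
φ(x) = x²(1−x), so φ'(x) = x*(2 - 3*x).
Note φ(0) = φ(1) = 0, so the boundary term u·φ vanishes.
LHS = ∫_0^1 u(x) φ'(x) dx = ∫_0^1 (6*x^4 - 10*x^3 + 4*x^2) dx. Term by term:
  ∫_0^1 6*x^4 dx = 6/5;  ∫_0^1 -10*x^3 dx = -5/2;  ∫_0^1 4*x^2 dx = 4/3.
Sum: 6/5 − 5/2 + 4/3 = 1/30.
So LHS = 1/30.
∫_0^1 v(x) φ(x) dx = ∫_0^1 (4*x^4 - 6*x^3 + 2*x^2) dx. Term by term:
  ∫_0^1 4*x^4 dx = 4/5;  ∫_0^1 -6*x^3 dx = -3/2;  ∫_0^1 2*x^2 dx = 2/3.
Sum: 4/5 − 3/2 + 2/3 = -1/30.
So RHS = -∫_0^1 v(x) φ(x) dx = 1/30.
LHS = RHS, so the identity holds for this test φ.
Moreover u is smooth here and v(x) = u'(x) = 2 - 4*x pointwise, so the identity holds for every test function. Hence v is the weak derivative of u.


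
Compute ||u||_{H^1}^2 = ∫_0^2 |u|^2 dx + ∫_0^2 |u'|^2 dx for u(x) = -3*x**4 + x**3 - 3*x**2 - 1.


||u||_{H^1}^2 = 122702/35

The H^1 norm (squared) on an interval (0, L) is
  ||u||_{H^1}^2 = ∫_0^L u(x)^2 dx + ∫_0^L u'(x)^2 dx.
Compute u'(x) = -12*x**3 + 3*x**2 - 6*x.
Then u(x)^2 = 9*x**8 - 6*x**7 + 19*x**6 - 6*x**5 + 15*x**4 - 2*x**3 + 6*x**2 + 1 and u'(x)^2 = 144*x**6 - 72*x**5 + 153*x**4 - 36*x**3 + 36*x**2.
Integrate each monomial from 0 to 2 using ∫_0^2 c·x^n dx = c·2^(n+1)/(n+1):
  ∫_0^2 u(x)^2 dx = ∫_0^2 (9*x^8 - 6*x^7 + 19*x^6 - 6*x^5 + 15*x^4 - 2*x^3 + 6*x^2 + 1) dx. Term by term:
    ∫_0^2 9*x^8 dx = 512;  ∫_0^2 -6*x^7 dx = -192;  ∫_0^2 19*x^6 dx = 2432/7;
    ∫_0^2 -6*x^5 dx = -64;  ∫_0^2 15*x^4 dx = 96;  ∫_0^2 -2*x^3 dx = -8;
    ∫_0^2 6*x^2 dx = 16;  ∫_0^2 1 dx = 2.
  Sum: 512 − 192 + 2432/7 − 64 + 96 − 8 + 16 + 2 = 4966/7.
  ∫_0^2 u'(x)^2 dx = ∫_0^2 (144*x^6 - 72*x^5 + 153*x^4 - 36*x^3 + 36*x^2) dx. Term by term:
    ∫_0^2 144*x^6 dx = 18432/7;  ∫_0^2 -72*x^5 dx = -768;  ∫_0^2 153*x^4 dx = 4896/5;
    ∫_0^2 -36*x^3 dx = -144;  ∫_0^2 36*x^2 dx = 96.
  Sum: 18432/7 − 768 + 4896/5 − 144 + 96 = 97872/35.
Adding: ||u||_{H^1}^2 = 4966/7 + 97872/35 = 122702/35.


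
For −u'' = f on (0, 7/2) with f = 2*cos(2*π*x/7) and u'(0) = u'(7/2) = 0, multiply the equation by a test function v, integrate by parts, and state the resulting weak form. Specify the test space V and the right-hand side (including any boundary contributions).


V = H^1(0, 7/2) (no boundary constraint on v; u is determined up to an additive constant); weak form: ∫_0^7/2 u'v' dx = ∫_0^7/2 (2*cos(2*π*x/7)) v dx for all v ∈ V.

Multiply both sides by a test function v and integrate from 0 to 7/2:
  ∫_0^7/2 −u''(x) v(x) dx = ∫_0^7/2 f(x) v(x) dx.
Integrate the LHS by parts once:
  ∫_0^7/2 −u'' v dx = −[u'(x) v(x)]_0^7/2 + ∫_0^7/2 u'(x) v'(x) dx.
Thus ∫_0^7/2 u'(x) v'(x) dx = ∫_0^7/2 f(x) v(x) dx + [u'(x) v(x)]_0^7/2.
Choose V so that boundary terms are either known or forced to vanish.
u has homogeneous Neumann: u'(0) = u'(7/2) = 0. So [u' v]_0^7/2 = 0·v(7/2) − 0·v(0) = 0 for any v; take V = H^1(0, 7/2).
Weak formulation: find u (satisfying any essential BC) such that ∫_0^7/2 u'(x) v'(x) dx = ∫_0^7/2 f v dx for all v ∈ V (homogeneous Neumann, so boundary terms vanish).
Substituting f(x) = 2*cos(2*π*x/7), the right-hand side is ∫_0^7/2 (2*cos(2*π*x/7)) v dx.
Compatibility check (pure Neumann): taking v ≡ 1 ∈ V gives 0 = ∫_0^7/2 f dx + (0) − (0), i.e. ∫_0^7/2 f dx must equal u'(0) − u'(7/2) = 0. Indeed ∫_0^7/2 (2*cos(2*π*x/7)) dx = 0, so the data are compatible. The solution is then unique only up to an additive constant (fix it e.g. by requiring ∫_0^7/2 u dx = 0).


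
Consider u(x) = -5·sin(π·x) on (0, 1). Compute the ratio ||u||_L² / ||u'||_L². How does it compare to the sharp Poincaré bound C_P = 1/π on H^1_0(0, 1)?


||u||_L² / ||u'||_L² = 1/π = C_P.

u(x) = -5·sin(π·x), so u'(x) = -5*π*cos(π*x).
Writing u(x) = A·sin(kπx/L) with A = -5 and k = 1, use ∫_0^L sin²(kπx/L) dx = L/2 and ∫_0^L cos²(kπx/L) dx = L/2.
u² = 25·sin²(π·x) and (u')² = 25*π^2·cos²(π·x), and each of sin², cos² integrates to L/2 = 1/2 over (0, 1).
∫_0^1 u² dx = 25/2, so ||u||_L² = 5*sqrt(2)/2.
∫_0^1 (u')² dx = 25*π^2/2, so ||u'||_L² = 5*sqrt(2)*π/2.
Ratio ||u||_L² / ||u'||_L² = 1/π.
Sharp Poincaré constant on H^1_0(0, 1) is C_P = L/π = 1/π, achieved by sin(π·x).
This is the k = 1 eigenfunction (up to amplitude), so the ratio equals the sharp Poincaré constant exactly.


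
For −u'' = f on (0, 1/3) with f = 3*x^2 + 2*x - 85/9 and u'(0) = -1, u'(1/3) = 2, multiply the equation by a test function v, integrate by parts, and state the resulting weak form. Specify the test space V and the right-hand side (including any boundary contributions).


V = H^1(0, 1/3) (v unrestricted at boundary; u is determined up to an additive constant); weak form: ∫_0^1/3 u'v' dx = ∫_0^1/3 (3*x^2 + 2*x - 85/9) v dx + 2·v(1/3) + v(0) for all v ∈ V.

Multiply both sides by a test function v and integrate from 0 to 1/3:
  ∫_0^1/3 −u''(x) v(x) dx = ∫_0^1/3 f(x) v(x) dx.
Integrate the LHS by parts once:
  ∫_0^1/3 −u'' v dx = −[u'(x) v(x)]_0^1/3 + ∫_0^1/3 u'(x) v'(x) dx.
Thus ∫_0^1/3 u'(x) v'(x) dx = ∫_0^1/3 f(x) v(x) dx + [u'(x) v(x)]_0^1/3.
Choose V so that boundary terms are either known or forced to vanish.
u has inhomogeneous Neumann u'(0) = -1, u'(1/3) = 2. [u' v]_0^1/3 = (2)·v(1/3) − (-1)·v(0) = 2·v(1/3) + v(0). Take V = H^1(0, 1/3); boundary term becomes part of RHS.
Weak formulation: find u (satisfying any essential BC) such that ∫_0^1/3 u'(x) v'(x) dx = ∫_0^1/3 f v dx + 2·v(1/3) + v(0) for all v ∈ V (Neumann data are natural BCs: they enter the RHS as boundary terms).
Substituting f(x) = 3*x^2 + 2*x - 85/9, the right-hand side is ∫_0^1/3 (3*x^2 + 2*x - 85/9) v dx + 2·v(1/3) + v(0).
Compatibility check (pure Neumann): taking v ≡ 1 ∈ V gives 0 = ∫_0^1/3 f dx + (2) − (-1), i.e. ∫_0^1/3 f dx must equal u'(0) − u'(1/3) = -3. Indeed ∫_0^1/3 (3*x^2 + 2*x - 85/9) dx = -3, so the data are compatible. The solution is then unique only up to an additive constant (fix it e.g. by requiring ∫_0^1/3 u dx = 0).


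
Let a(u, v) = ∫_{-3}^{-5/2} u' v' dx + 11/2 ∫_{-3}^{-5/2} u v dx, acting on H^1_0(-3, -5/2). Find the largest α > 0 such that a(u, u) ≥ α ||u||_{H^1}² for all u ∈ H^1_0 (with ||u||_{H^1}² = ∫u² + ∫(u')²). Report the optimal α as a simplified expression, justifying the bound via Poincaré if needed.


α = 1

Coercivity of a(·,·) on H^1_0(-3, -5/2) means a(u, u) ≥ α ||u||_{H^1}² for every u ∈ H^1_0.
The interval has length L = 1/2, and Poincaré/coercivity depend only on L. Here a(u, u) = ∫(u')² + (11/2)·∫u².
Here c = 11/2 ≥ 1, so a(u,u) = ∫(u')² + c∫u² ≥ ∫(u')² + ∫u² = ||u||_{H^1}², i.e. α = 1 works. No larger α is possible: a(u,u) ≥ α||u||_{H^1}² means (1−α)∫(u')² ≥ (α−c)∫u², and for the modes u_n = sin(nπ(x−x₀)/L) (x₀ the left endpoint) one has ∫u_n²/∫(u_n')² = (L/(nπ))² → 0, so a(u_n,u_n)/||u_n||_{H^1}² → 1. Hence the optimal constant is α = 1.
Therefore α = 1.


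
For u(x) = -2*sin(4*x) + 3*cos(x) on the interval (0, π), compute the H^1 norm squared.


||u||_{H^1(0,π)}^2 = -64/5 + 43*π

u'(x) = -3*sin(x) - 8*cos(4*x).
Expand u² and (u')² and integrate term by term on (0, π), using: for integers n ≥ 1, ∫_0^π sin²(nx) dx = ∫_0^π cos²(nx) dx = π/2; for n ≠ n', ∫_0^π sin(nx)sin(n'x) dx = ∫_0^π cos(nx)cos(n'x) dx = 0; and by product-to-sum, ∫_0^π sin(nx)cos(n'x) dx = ½∫_0^π [sin((n+n')x) + sin((n−n')x)] dx, which is 0 when n+n' is even and 2n/(n²−n'²) when n+n' is odd (it need not vanish on (0, π)).
  u² squared terms: (-2)²·∫sin(4x)² dx = 4·π/2 = 2*π;  (3)²·∫cos(x)² dx = 9·π/2 = 9*π/2.
  u² cross terms: 2·(-2)·(3)·∫sin(4x)·cos(x) dx = -12·(8/15) = -32/5.
  So ∫_0^π u² dx = 2*π + 9*π/2 − 32/5 = -32/5 + 13*π/2.
  (u')² squared terms: (-8)²·∫cos(4x)² dx = 64·π/2 = 32*π;  (-3)²·∫sin(x)² dx = 9·π/2 = 9*π/2.
  (u')² cross terms: 2·(-8)·(-3)·∫cos(4x)·sin(x) dx = 48·(-2/15) = -32/5.
  So ∫_0^π (u')² dx = 32*π + 9*π/2 − 32/5 = -32/5 + 73*π/2.
||u||_{H^1}^2 = (-32/5 + 13*π/2) + (-32/5 + 73*π/2) = -64/5 + 43*π.


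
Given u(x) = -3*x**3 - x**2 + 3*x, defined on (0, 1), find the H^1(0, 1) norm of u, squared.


||u||_{H^1}^2 = 2503/210

The H^1 norm (squared) on an interval (0, L) is
  ||u||_{H^1}^2 = ∫_0^L u(x)^2 dx + ∫_0^L u'(x)^2 dx.
Compute u'(x) = -9*x**2 - 2*x + 3.
Then u(x)^2 = 9*x**6 + 6*x**5 - 17*x**4 - 6*x**3 + 9*x**2 and u'(x)^2 = 81*x**4 + 36*x**3 - 50*x**2 - 12*x + 9.
Integrate each monomial from 0 to 1 using ∫_0^1 c·x^n dx = c·1^(n+1)/(n+1):
  ∫_0^1 u(x)^2 dx = ∫_0^1 (9*x^6 + 6*x^5 - 17*x^4 - 6*x^3 + 9*x^2) dx. Term by term:
    ∫_0^1 9*x^6 dx = 9/7;  ∫_0^1 6*x^5 dx = 1;  ∫_0^1 -17*x^4 dx = -17/5;
    ∫_0^1 -6*x^3 dx = -3/2;  ∫_0^1 9*x^2 dx = 3.
  Sum: 9/7 + 1 − 17/5 − 3/2 + 3 = 27/70.
  ∫_0^1 u'(x)^2 dx = ∫_0^1 (81*x^4 + 36*x^3 - 50*x^2 - 12*x + 9) dx. Term by term:
    ∫_0^1 81*x^4 dx = 81/5;  ∫_0^1 36*x^3 dx = 9;  ∫_0^1 -50*x^2 dx = -50/3;
    ∫_0^1 -12*x dx = -6;  ∫_0^1 9 dx = 9.
  Sum: 81/5 + 9 − 50/3 − 6 + 9 = 173/15.
Adding: ||u||_{H^1}^2 = 27/70 + 173/15 = 2503/210.


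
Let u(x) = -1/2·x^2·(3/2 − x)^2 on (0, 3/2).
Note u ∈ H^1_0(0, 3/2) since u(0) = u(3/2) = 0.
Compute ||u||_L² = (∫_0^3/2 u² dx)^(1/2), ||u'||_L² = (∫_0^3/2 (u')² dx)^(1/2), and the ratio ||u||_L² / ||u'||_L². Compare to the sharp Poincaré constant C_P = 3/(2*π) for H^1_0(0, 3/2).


||u||_L² / ||u'||_L² = sqrt(3)/4 < C_P = 3/(2*π).

u(x) = -1/2·x^2·(3/2 − x)^2, so u'(x) = x*(-8*x^2 + 18*x - 9)/4.
u(x) = -1/2·x^2·(3/2 − x)^2 vanishes at x = 0 and x = 3/2, so u ∈ H^1_0(0, 3/2). Differentiate via the product rule and integrate the resulting polynomials term by term.
  ∫_0^3/2 u² dx = ∫_0^3/2 (x^8/4 - 3*x^7/2 + 27*x^6/8 - 27*x^5/8 + 81*x^4/64) dx. Term by term:
    ∫_0^3/2 x^8/4 dx = 2187/2048;  ∫_0^3/2 -3*x^7/2 dx = -19683/4096;  ∫_0^3/2 27*x^6/8 dx = 59049/7168;
    ∫_0^3/2 -27*x^5/8 dx = -6561/1024;  ∫_0^3/2 81*x^4/64 dx = 19683/10240.
  Sum: 2187/2048 − 19683/4096 + 59049/7168 − 6561/1024 + 19683/10240 = 2187/143360.
  ∫_0^3/2 (u')² dx = ∫_0^3/2 (4*x^6 - 18*x^5 + 117*x^4/4 - 81*x^3/4 + 81*x^2/16) dx. Term by term:
    ∫_0^3/2 4*x^6 dx = 2187/224;  ∫_0^3/2 -18*x^5 dx = -2187/64;  ∫_0^3/2 117*x^4/4 dx = 28431/640;
    ∫_0^3/2 -81*x^3/4 dx = -6561/256;  ∫_0^3/2 81*x^2/16 dx = 729/128.
  Sum: 2187/224 − 2187/64 + 28431/640 − 6561/256 + 729/128 = 729/8960.
∫_0^3/2 u² dx = 2187/143360, so ||u||_L² = 27*sqrt(105)/2240.
∫_0^3/2 (u')² dx = 729/8960, so ||u'||_L² = 27*sqrt(35)/560.
Ratio ||u||_L² / ||u'||_L² = sqrt(3)/4.
Sharp Poincaré constant on H^1_0(0, 3/2) is C_P = L/π = 3/(2*π), achieved by sin(2*π/3·x).
A polynomial bump cannot attain the sharp Poincaré constant (only the first sine eigenfunction does), so the ratio is strictly less than C_P, consistent with ||u||_L² ≤ C_P ||u'||_L².


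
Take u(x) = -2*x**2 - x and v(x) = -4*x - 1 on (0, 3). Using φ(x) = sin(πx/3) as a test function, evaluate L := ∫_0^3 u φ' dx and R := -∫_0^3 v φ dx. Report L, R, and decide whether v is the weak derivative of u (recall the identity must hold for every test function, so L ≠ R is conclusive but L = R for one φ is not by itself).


LHS = 42/π, RHS = 42/π. Yes, v = u' weakly.

u(x) = -2*x**2 - x, classical derivative u'(x) = -4*x - 1.
φ(x) = sin(πx/3), so φ'(x) = π*cos(π*x/3)/3.
Note φ(0) = φ(3) = 0, so the boundary term u·φ vanishes.
LHS = ∫_0^3 u(x) φ'(x) dx = ∫_0^3 (-2*π*x^2*cos(π*x/3)/3 - π*x*cos(π*x/3)/3) dx. Term by term:
  ∫_0^3 -2*π*x^2*cos(π*x/3)/3 dx = 36/π;  ∫_0^3 -π*x*cos(π*x/3)/3 dx = 6/π.
Sum: 36/π + 6/π = 42/π.
So LHS = 42/π.
∫_0^3 v(x) φ(x) dx = ∫_0^3 (-4*x*sin(π*x/3) - sin(π*x/3)) dx. Term by term:
  ∫_0^3 -sin(π*x/3) dx = -6/π;  ∫_0^3 -4*x*sin(π*x/3) dx = -36/π.
Sum: -6/π − 36/π = -42/π.
So RHS = -∫_0^3 v(x) φ(x) dx = 42/π.
LHS = RHS, so the identity holds for this test φ.
Moreover u is smooth here and v(x) = u'(x) = -4*x - 1 pointwise, so the identity holds for every test function. Hence v is the weak derivative of u.


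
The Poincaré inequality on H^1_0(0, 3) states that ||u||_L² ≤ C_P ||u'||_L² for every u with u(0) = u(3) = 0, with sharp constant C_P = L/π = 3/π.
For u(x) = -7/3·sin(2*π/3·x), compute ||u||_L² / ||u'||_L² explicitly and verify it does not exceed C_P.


||u||_L² / ||u'||_L² = 3/(2*π) < C_P = 3/π.

u(x) = -7/3·sin(2*π/3·x), so u'(x) = -14*π*cos(2*π*x/3)/9.
Writing u(x) = A·sin(kπx/L) with A = -7/3 and k = 2, use ∫_0^L sin²(kπx/L) dx = L/2 and ∫_0^L cos²(kπx/L) dx = L/2.
u² = 49/9·sin²(2*π/3·x) and (u')² = 196*π^2/81·cos²(2*π/3·x), and each of sin², cos² integrates to L/2 = 3/2 over (0, 3).
∫_0^3 u² dx = 49/6, so ||u||_L² = 7*sqrt(6)/6.
∫_0^3 (u')² dx = 98*π^2/27, so ||u'||_L² = 7*sqrt(6)*π/9.
Ratio ||u||_L² / ||u'||_L² = 3/(2*π).
Sharp Poincaré constant on H^1_0(0, 3) is C_P = L/π = 3/π, achieved by sin(π/3·x).
This is the k = 2 harmonic; the ratio L/(kπ) is strictly less than C_P = L/π, consistent with the sharp inequality ||u||_L² ≤ C_P ||u'||_L².


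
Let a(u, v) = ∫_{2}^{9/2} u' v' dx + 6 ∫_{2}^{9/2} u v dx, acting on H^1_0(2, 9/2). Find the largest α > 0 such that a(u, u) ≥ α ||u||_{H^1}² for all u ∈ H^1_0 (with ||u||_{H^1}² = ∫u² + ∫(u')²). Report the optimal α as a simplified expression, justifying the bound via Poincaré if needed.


α = 1

Coercivity of a(·,·) on H^1_0(2, 9/2) means a(u, u) ≥ α ||u||_{H^1}² for every u ∈ H^1_0.
The interval has length L = 5/2, and Poincaré/coercivity depend only on L. Here a(u, u) = ∫(u')² + (6)·∫u².
Here c = 6 ≥ 1, so a(u,u) = ∫(u')² + c∫u² ≥ ∫(u')² + ∫u² = ||u||_{H^1}², i.e. α = 1 works. No larger α is possible: a(u,u) ≥ α||u||_{H^1}² means (1−α)∫(u')² ≥ (α−c)∫u², and for the modes u_n = sin(nπ(x−x₀)/L) (x₀ the left endpoint) one has ∫u_n²/∫(u_n')² = (L/(nπ))² → 0, so a(u_n,u_n)/||u_n||_{H^1}² → 1. Hence the optimal constant is α = 1.
Therefore α = 1.


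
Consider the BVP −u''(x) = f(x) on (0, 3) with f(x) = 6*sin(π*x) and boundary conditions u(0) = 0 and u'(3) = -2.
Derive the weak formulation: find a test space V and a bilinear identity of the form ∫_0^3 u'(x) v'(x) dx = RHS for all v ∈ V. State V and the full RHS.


V = {v ∈ H^1(0, 3) : v(0) = 0} (test functions vanish at x = 0 where u is specified); weak form: ∫_0^3 u'v' dx = ∫_0^3 (6*sin(π*x)) v dx − 2·v(3) for all v ∈ V.

Multiply both sides by a test function v and integrate from 0 to 3:
  ∫_0^3 −u''(x) v(x) dx = ∫_0^3 f(x) v(x) dx.
Integrate the LHS by parts once:
  ∫_0^3 −u'' v dx = −[u'(x) v(x)]_0^3 + ∫_0^3 u'(x) v'(x) dx.
Thus ∫_0^3 u'(x) v'(x) dx = ∫_0^3 f(x) v(x) dx + [u'(x) v(x)]_0^3.
Choose V so that boundary terms are either known or forced to vanish.
Mixed BC: u(0) = 0 (Dirichlet) and u'(3) = -2 (Neumann). Define V = {v ∈ H^1(0, 3) : v(0) = 0}. Then [u' v]_0^3 = u'(3)·v(3) − u'(0)·0 = − 2·v(3).
Weak formulation: find u (satisfying any essential BC) such that ∫_0^3 u'(x) v'(x) dx = ∫_0^3 f v dx − 2·v(3) for all v ∈ V (Dirichlet at 0 absorbed into V; Neumann datum at x = 3 contributes the boundary term).
Substituting f(x) = 6*sin(π*x), the right-hand side is ∫_0^3 (6*sin(π*x)) v dx − 2·v(3).


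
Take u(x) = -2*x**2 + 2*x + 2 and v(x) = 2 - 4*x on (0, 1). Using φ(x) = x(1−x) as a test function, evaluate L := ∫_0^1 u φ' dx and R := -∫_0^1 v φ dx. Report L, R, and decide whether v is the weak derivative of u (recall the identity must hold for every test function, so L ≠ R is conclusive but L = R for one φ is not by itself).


LHS = 0, RHS = 0. Yes, v = u' weakly.

u(x) = -2*x**2 + 2*x + 2, classical derivative u'(x) = 2 - 4*x.
φ(x) = x(1−x), so φ'(x) = 1 - 2*x.
Note φ(0) = φ(1) = 0, so the boundary term u·φ vanishes.
LHS = ∫_0^1 u(x) φ'(x) dx = ∫_0^1 (4*x^3 - 6*x^2 - 2*x + 2) dx. Term by term:
  ∫_0^1 4*x^3 dx = 1;  ∫_0^1 -6*x^2 dx = -2;  ∫_0^1 -2*x dx = -1;
  ∫_0^1 2 dx = 2.
Sum: 1 − 2 − 1 + 2 = 0.
So LHS = 0.
∫_0^1 v(x) φ(x) dx = ∫_0^1 (4*x^3 - 6*x^2 + 2*x) dx. Term by term:
  ∫_0^1 4*x^3 dx = 1;  ∫_0^1 -6*x^2 dx = -2;  ∫_0^1 2*x dx = 1.
Sum: 1 − 2 + 1 = 0.
So RHS = -∫_0^1 v(x) φ(x) dx = 0.
LHS = RHS, so the identity holds for this test φ.
Moreover u is smooth here and v(x) = u'(x) = 2 - 4*x pointwise, so the identity holds for every test function. Hence v is the weak derivative of u.


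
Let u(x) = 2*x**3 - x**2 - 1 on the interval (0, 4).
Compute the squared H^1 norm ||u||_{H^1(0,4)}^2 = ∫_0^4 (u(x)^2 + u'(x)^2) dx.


||u||_{H^1}^2 = 1317668/105

The H^1 norm (squared) on an interval (0, L) is
  ||u||_{H^1}^2 = ∫_0^L u(x)^2 dx + ∫_0^L u'(x)^2 dx.
Compute u'(x) = 6*x**2 - 2*x.
Then u(x)^2 = 4*x**6 - 4*x**5 + x**4 - 4*x**3 + 2*x**2 + 1 and u'(x)^2 = 36*x**4 - 24*x**3 + 4*x**2.
Integrate each monomial from 0 to 4 using ∫_0^4 c·x^n dx = c·4^(n+1)/(n+1):
  ∫_0^4 u(x)^2 dx = ∫_0^4 (4*x^6 - 4*x^5 + x^4 - 4*x^3 + 2*x^2 + 1) dx. Term by term:
    ∫_0^4 4*x^6 dx = 65536/7;  ∫_0^4 -4*x^5 dx = -8192/3;  ∫_0^4 x^4 dx = 1024/5;
    ∫_0^4 -4*x^3 dx = -256;  ∫_0^4 2*x^2 dx = 128/3;  ∫_0^4 1 dx = 4.
  Sum: 65536/7 − 8192/3 + 1024/5 − 256 + 128/3 + 4 = 231948/35.
  ∫_0^4 u'(x)^2 dx = ∫_0^4 (36*x^4 - 24*x^3 + 4*x^2) dx. Term by term:
    ∫_0^4 36*x^4 dx = 36864/5;  ∫_0^4 -24*x^3 dx = -1536;  ∫_0^4 4*x^2 dx = 256/3.
  Sum: 36864/5 − 1536 + 256/3 = 88832/15.
Adding: ||u||_{H^1}^2 = 231948/35 + 88832/15 = 1317668/105.


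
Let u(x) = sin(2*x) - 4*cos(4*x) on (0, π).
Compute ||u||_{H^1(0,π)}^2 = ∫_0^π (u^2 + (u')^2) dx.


||u||_{H^1(0,π)}^2 = 277*π/2

u'(x) = 16*sin(4*x) + 2*cos(2*x).
Expand u² and (u')² and integrate term by term on (0, π), using: for integers n ≥ 1, ∫_0^π sin²(nx) dx = ∫_0^π cos²(nx) dx = π/2; for n ≠ n', ∫_0^π sin(nx)sin(n'x) dx = ∫_0^π cos(nx)cos(n'x) dx = 0; and by product-to-sum, ∫_0^π sin(nx)cos(n'x) dx = ½∫_0^π [sin((n+n')x) + sin((n−n')x)] dx, which is 0 when n+n' is even and 2n/(n²−n'²) when n+n' is odd (it need not vanish on (0, π)).
  u² squared terms: (-4)²·∫cos(4x)² dx = 16·π/2 = 8*π;  (1)²·∫sin(2x)² dx = 1·π/2 = π/2.
  u² cross terms: 2·(-4)·(1)·∫cos(4x)·sin(2x) dx = -8·(0) = 0.
  So ∫_0^π u² dx = 8*π + π/2 + 0 = 17*π/2.
  (u')² squared terms: (2)²·∫cos(2x)² dx = 4·π/2 = 2*π;  (16)²·∫sin(4x)² dx = 256·π/2 = 128*π.
  (u')² cross terms: 2·(2)·(16)·∫cos(2x)·sin(4x) dx = 64·(0) = 0.
  So ∫_0^π (u')² dx = 2*π + 128*π + 0 = 130*π.
||u||_{H^1}^2 = (17*π/2) + (130*π) = 277*π/2.


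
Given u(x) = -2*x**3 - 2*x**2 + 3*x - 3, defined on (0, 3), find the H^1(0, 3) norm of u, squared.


||u||_{H^1}^2 = 154998/35

The H^1 norm (squared) on an interval (0, L) is
  ||u||_{H^1}^2 = ∫_0^L u(x)^2 dx + ∫_0^L u'(x)^2 dx.
Compute u'(x) = -6*x**2 - 4*x + 3.
Then u(x)^2 = 4*x**6 + 8*x**5 - 8*x**4 + 21*x**2 - 18*x + 9 and u'(x)^2 = 36*x**4 + 48*x**3 - 20*x**2 - 24*x + 9.
Integrate each monomial from 0 to 3 using ∫_0^3 c·x^n dx = c·3^(n+1)/(n+1):
  ∫_0^3 u(x)^2 dx = ∫_0^3 (4*x^6 + 8*x^5 - 8*x^4 + 21*x^2 - 18*x + 9) dx. Term by term:
    ∫_0^3 4*x^6 dx = 8748/7;  ∫_0^3 8*x^5 dx = 972;  ∫_0^3 -8*x^4 dx = -1944/5;
    ∫_0^3 21*x^2 dx = 189;  ∫_0^3 -18*x dx = -81;  ∫_0^3 9 dx = 27.
  Sum: 8748/7 + 972 − 1944/5 + 189 − 81 + 27 = 68877/35.
  ∫_0^3 u'(x)^2 dx = ∫_0^3 (36*x^4 + 48*x^3 - 20*x^2 - 24*x + 9) dx. Term by term:
    ∫_0^3 36*x^4 dx = 8748/5;  ∫_0^3 48*x^3 dx = 972;  ∫_0^3 -20*x^2 dx = -180;
    ∫_0^3 -24*x dx = -108;  ∫_0^3 9 dx = 27.
  Sum: 8748/5 + 972 − 180 − 108 + 27 = 12303/5.
Adding: ||u||_{H^1}^2 = 68877/35 + 12303/5 = 154998/35.


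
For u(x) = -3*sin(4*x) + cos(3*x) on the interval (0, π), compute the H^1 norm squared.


||u||_{H^1(0,π)}^2 = -480/7 + 163*π/2

u'(x) = -3*sin(3*x) - 12*cos(4*x).
Expand u² and (u')² and integrate term by term on (0, π), using: for integers n ≥ 1, ∫_0^π sin²(nx) dx = ∫_0^π cos²(nx) dx = π/2; for n ≠ n', ∫_0^π sin(nx)sin(n'x) dx = ∫_0^π cos(nx)cos(n'x) dx = 0; and by product-to-sum, ∫_0^π sin(nx)cos(n'x) dx = ½∫_0^π [sin((n+n')x) + sin((n−n')x)] dx, which is 0 when n+n' is even and 2n/(n²−n'²) when n+n' is odd (it need not vanish on (0, π)).
  u² squared terms: (-3)²·∫sin(4x)² dx = 9·π/2 = 9*π/2;  (1)²·∫cos(3x)² dx = 1·π/2 = π/2.
  u² cross terms: 2·(-3)·(1)·∫sin(4x)·cos(3x) dx = -6·(8/7) = -48/7.
  So ∫_0^π u² dx = 9*π/2 + π/2 − 48/7 = -48/7 + 5*π.
  (u')² squared terms: (-12)²·∫cos(4x)² dx = 144·π/2 = 72*π;  (-3)²·∫sin(3x)² dx = 9·π/2 = 9*π/2.
  (u')² cross terms: 2·(-12)·(-3)·∫cos(4x)·sin(3x) dx = 72·(-6/7) = -432/7.
  So ∫_0^π (u')² dx = 72*π + 9*π/2 − 432/7 = -432/7 + 153*π/2.
||u||_{H^1}^2 = (-48/7 + 5*π) + (-432/7 + 153*π/2) = -480/7 + 163*π/2.


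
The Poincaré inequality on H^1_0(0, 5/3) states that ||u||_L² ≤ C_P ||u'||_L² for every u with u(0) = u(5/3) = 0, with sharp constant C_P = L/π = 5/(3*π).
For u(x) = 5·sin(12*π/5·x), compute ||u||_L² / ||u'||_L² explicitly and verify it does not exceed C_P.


||u||_L² / ||u'||_L² = 5/(12*π) < C_P = 5/(3*π).

u(x) = 5·sin(12*π/5·x), so u'(x) = 12*π*cos(12*π*x/5).
Writing u(x) = A·sin(kπx/L) with A = 5 and k = 4, use ∫_0^L sin²(kπx/L) dx = L/2 and ∫_0^L cos²(kπx/L) dx = L/2.
u² = 25·sin²(12*π/5·x) and (u')² = 144*π^2·cos²(12*π/5·x), and each of sin², cos² integrates to L/2 = 5/6 over (0, 5/3).
∫_0^5/3 u² dx = 125/6, so ||u||_L² = 5*sqrt(30)/6.
∫_0^5/3 (u')² dx = 120*π^2, so ||u'||_L² = 2*sqrt(30)*π.
Ratio ||u||_L² / ||u'||_L² = 5/(12*π).
Sharp Poincaré constant on H^1_0(0, 5/3) is C_P = L/π = 5/(3*π), achieved by sin(3*π/5·x).
This is the k = 4 harmonic; the ratio L/(kπ) is strictly less than C_P = L/π, consistent with the sharp inequality ||u||_L² ≤ C_P ||u'||_L².


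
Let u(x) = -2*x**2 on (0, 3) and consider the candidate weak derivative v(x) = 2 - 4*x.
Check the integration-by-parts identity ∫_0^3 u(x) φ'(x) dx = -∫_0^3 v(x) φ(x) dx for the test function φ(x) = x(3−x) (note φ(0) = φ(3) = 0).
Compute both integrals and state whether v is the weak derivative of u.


LHS = 27, RHS = 18. No, v is not the weak derivative of u.

u(x) = -2*x**2, classical derivative u'(x) = -4*x.
φ(x) = x(3−x), so φ'(x) = 3 - 2*x.
Note φ(0) = φ(3) = 0, so the boundary term u·φ vanishes.
LHS = ∫_0^3 u(x) φ'(x) dx = ∫_0^3 (4*x^3 - 6*x^2) dx. Term by term:
  ∫_0^3 4*x^3 dx = 81;  ∫_0^3 -6*x^2 dx = -54.
Sum: 81 − 54 = 27.
So LHS = 27.
∫_0^3 v(x) φ(x) dx = ∫_0^3 (4*x^3 - 14*x^2 + 6*x) dx. Term by term:
  ∫_0^3 4*x^3 dx = 81;  ∫_0^3 -14*x^2 dx = -126;  ∫_0^3 6*x dx = 27.
Sum: 81 − 126 + 27 = -18.
So RHS = -∫_0^3 v(x) φ(x) dx = 18.
LHS − RHS = 9 ≠ 0, so the identity fails.
(For a valid weak derivative the identity must hold for EVERY test function, in particular this one. The failure shows v is NOT the weak derivative of u.)
Correct weak derivative would be u'(x) = -4*x.


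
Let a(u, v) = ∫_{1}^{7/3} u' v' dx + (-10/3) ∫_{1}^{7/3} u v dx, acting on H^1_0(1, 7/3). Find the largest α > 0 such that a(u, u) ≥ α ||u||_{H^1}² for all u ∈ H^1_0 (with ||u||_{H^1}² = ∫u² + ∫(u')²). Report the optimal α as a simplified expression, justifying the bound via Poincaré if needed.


α = (-160 + 27*π^2)/(3*(16 + 9*π^2))

Coercivity of a(·,·) on H^1_0(1, 7/3) means a(u, u) ≥ α ||u||_{H^1}² for every u ∈ H^1_0.
The interval has length L = 4/3, and Poincaré/coercivity depend only on L. Here a(u, u) = ∫(u')² + (-10/3)·∫u².
Here c = -10/3 < 0 with |c| < (π/L)² = 9*π^2/16, so coercivity still holds. The condition a(u,u) ≥ α||u||_{H^1}² reads (1−α)∫(u')² ≥ (α−c)∫u². Any admissible α is ≤ 1 (rapidly oscillating u have ∫u²/∫(u')² → 0), and α = 1 would force 0 ≥ (1−c)∫u², impossible since c < 1; so 1−α > 0. By the sharp Poincaré inequality on H^1_0 of an interval of length L, ∫(u')² ≥ (π/L)²∫u² with equality for the first sine mode sin(π(x−x₀)/L) (x₀ the left endpoint), so the inequality holds for all u iff (1−α)(π/L)² ≥ α − c, i.e. α ≤ ((π/L)² + c)/((π/L)² + 1) = (1 + c(L/π)²)/(1 + (L/π)²). (Direct route, valid since c ≤ 0: Poincaré gives c∫u² ≥ c(L/π)²∫(u')², so a(u,u) ≥ (1 + c(L/π)²)∫(u')², while ||u||_{H^1}² ≤ (1 + (L/π)²)∫(u')²; dividing yields the same α.) With (π/L)² = 9*π^2/16 and c = -10/3, the largest admissible constant is α = ((π/L)² + c)/((π/L)² + 1).
Simplifying, α = (-160 + 27*π^2)/(3*(16 + 9*π^2)).
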